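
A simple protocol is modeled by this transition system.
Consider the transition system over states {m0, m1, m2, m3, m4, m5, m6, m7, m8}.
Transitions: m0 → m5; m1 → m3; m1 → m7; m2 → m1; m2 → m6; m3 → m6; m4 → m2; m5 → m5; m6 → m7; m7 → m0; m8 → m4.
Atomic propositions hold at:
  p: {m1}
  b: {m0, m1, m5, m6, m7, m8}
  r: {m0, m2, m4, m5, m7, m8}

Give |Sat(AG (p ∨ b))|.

4

Sat(p ∨ b) = {m0, m1, m5, m6, m7, m8}
AG (p ∨ b): greatest fixpoint, start Z0 = {m0, m1, m5, m6, m7, m8}, keep only states in Sat with every successor in Z. Z1 = {m0, m5, m6, m7}; fixed.
Sat(AG (p ∨ b)) = {m0, m5, m6, m7}
|Sat(AG (p ∨ b))| = |{m0, m5, m6, m7}| = 4.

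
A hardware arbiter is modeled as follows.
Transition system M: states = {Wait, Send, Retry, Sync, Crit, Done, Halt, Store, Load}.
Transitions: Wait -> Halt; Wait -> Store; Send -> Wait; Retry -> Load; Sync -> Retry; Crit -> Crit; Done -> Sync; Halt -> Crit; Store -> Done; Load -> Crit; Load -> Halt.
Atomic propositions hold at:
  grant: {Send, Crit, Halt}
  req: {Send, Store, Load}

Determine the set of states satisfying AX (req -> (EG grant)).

EG grant: greatest fixpoint, start Z0 = {Send, Crit, Halt}, keep only states in Sat with some successor in Z. Z1 = {Crit, Halt}; fixed.
Sat(EG grant) = {Crit, Halt}
Sat(req -> (EG grant)) = {Wait, Retry, Sync, Crit, Done, Halt}
Sat(AX (req -> (EG grant))) = {s : every successor in {Wait, Retry, Sync, Crit, Done, Halt}} = {Send, Sync, Crit, Done, Halt, Store, Load}

{Send, Sync, Crit, Done, Halt, Store, Load}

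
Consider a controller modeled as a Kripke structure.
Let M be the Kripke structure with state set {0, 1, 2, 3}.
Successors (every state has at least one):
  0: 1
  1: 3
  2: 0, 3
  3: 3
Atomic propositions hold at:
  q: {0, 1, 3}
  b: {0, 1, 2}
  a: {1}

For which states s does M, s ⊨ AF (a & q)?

{0, 1}

Sat(a & q) = {1}
AF (a & q): least fixpoint, start Z0 = {1}, add states with every successor in Z. Z1 = {0, 1}; fixed.
Sat(AF (a & q)) = {0, 1}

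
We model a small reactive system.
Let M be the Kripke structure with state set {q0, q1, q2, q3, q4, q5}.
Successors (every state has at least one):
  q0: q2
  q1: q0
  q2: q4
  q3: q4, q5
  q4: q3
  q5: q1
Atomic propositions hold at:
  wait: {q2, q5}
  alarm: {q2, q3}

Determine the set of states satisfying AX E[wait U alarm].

E[wait U alarm]: least fixpoint, start Z0 = Sat(alarm) = {q2, q3}, add states in Sat(wait) with some successor in Z. Already a fixed point.
Sat(E[wait U alarm]) = {q2, q3}
Sat(AX E[wait U alarm]) = {s : every successor in {q2, q3}} = {q0, q4}

{q0, q4}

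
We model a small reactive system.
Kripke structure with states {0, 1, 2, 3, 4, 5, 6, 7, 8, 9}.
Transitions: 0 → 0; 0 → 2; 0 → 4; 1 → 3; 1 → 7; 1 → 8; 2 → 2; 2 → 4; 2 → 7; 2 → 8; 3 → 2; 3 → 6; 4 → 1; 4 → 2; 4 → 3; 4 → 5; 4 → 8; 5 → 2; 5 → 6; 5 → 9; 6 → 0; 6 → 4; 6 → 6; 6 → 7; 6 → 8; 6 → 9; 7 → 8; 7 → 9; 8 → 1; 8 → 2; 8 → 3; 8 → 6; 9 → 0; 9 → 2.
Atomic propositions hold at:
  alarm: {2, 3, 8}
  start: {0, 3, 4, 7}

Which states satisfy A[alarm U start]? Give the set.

A[alarm U start]: least fixpoint, start Z0 = Sat(start) = {0, 3, 4, 7}, add states in Sat(alarm) with every successor in Z. Already a fixed point.
Sat(A[alarm U start]) = {0, 3, 4, 7}

{0, 3, 4, 7}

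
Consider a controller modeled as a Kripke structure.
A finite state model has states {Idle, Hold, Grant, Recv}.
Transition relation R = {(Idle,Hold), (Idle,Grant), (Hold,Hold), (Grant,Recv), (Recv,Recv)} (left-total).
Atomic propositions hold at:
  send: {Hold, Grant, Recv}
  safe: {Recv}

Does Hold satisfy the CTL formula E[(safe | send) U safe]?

No

Sat(safe | send) = {Hold, Grant, Recv}
E[(safe | send) U safe]: least fixpoint, start Z0 = Sat(safe) = {Recv}, add states in Sat(safe | send) with some successor in Z. Z1 = {Grant, Recv}; fixed.
Sat(E[(safe | send) U safe]) = {Grant, Recv}
Hold ∉ Sat(E[(safe | send) U safe]) = {Grant, Recv}, so the formula does not hold at Hold.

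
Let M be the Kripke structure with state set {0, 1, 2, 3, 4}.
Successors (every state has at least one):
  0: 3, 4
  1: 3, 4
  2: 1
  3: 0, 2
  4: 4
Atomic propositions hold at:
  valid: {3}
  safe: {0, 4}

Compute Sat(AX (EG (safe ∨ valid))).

{0, 1, 4}

Sat(safe ∨ valid) = {0, 3, 4}
EG (safe ∨ valid): greatest fixpoint, start Z0 = {0, 3, 4}, keep only states in Sat with some successor in Z. Already a fixed point.
Sat(EG (safe ∨ valid)) = {0, 3, 4}
Sat(AX (EG (safe ∨ valid))) = {s : every successor in {0, 3, 4}} = {0, 1, 4}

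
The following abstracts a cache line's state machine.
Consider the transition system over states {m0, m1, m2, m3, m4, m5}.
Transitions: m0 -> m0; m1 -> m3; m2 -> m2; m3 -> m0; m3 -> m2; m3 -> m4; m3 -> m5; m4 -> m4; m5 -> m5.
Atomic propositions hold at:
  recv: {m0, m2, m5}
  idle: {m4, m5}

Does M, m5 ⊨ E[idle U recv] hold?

Yes

E[idle U recv]: least fixpoint, start Z0 = Sat(recv) = {m0, m2, m5}, add states in Sat(idle) with some successor in Z. Already a fixed point.
Sat(E[idle U recv]) = {m0, m2, m5}
m5 ∈ Sat(E[idle U recv]) = {m0, m2, m5}, so the formula holds at m5.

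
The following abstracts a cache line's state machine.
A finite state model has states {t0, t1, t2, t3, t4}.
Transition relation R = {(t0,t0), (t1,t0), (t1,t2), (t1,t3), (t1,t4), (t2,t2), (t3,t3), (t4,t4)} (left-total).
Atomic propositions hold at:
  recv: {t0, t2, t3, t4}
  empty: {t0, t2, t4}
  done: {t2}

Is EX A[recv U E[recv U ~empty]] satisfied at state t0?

No

Sat(~empty) = {t1, t3}
E[recv U ~empty]: least fixpoint, start Z0 = Sat(~empty) = {t1, t3}, add states in Sat(recv) with some successor in Z. Already a fixed point.
Sat(E[recv U ~empty]) = {t1, t3}
A[recv U E[recv U ~empty]]: least fixpoint, start Z0 = Sat(E[recv U ~empty]) = {t1, t3}, add states in Sat(recv) with every successor in Z. Already a fixed point.
Sat(A[recv U E[recv U ~empty]]) = {t1, t3}
Sat(EX A[recv U E[recv U ~empty]]) = {s : some successor in {t1, t3}} = {t1, t3}
t0 ∉ Sat(EX A[recv U E[recv U ~empty]]) = {t1, t3}, so the formula does not hold at t0.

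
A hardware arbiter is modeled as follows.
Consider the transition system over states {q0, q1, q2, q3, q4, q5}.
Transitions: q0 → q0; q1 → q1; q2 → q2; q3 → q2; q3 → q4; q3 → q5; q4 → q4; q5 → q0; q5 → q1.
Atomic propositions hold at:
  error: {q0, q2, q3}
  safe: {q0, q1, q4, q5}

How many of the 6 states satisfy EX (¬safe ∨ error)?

Sat(¬safe) = {q2, q3}
Sat(¬safe ∨ error) = {q0, q2, q3}
Sat(EX (¬safe ∨ error)) = {s : some successor in {q0, q2, q3}} = {q0, q2, q3, q5}
|Sat(EX (¬safe ∨ error))| = |{q0, q2, q3, q5}| = 4.

4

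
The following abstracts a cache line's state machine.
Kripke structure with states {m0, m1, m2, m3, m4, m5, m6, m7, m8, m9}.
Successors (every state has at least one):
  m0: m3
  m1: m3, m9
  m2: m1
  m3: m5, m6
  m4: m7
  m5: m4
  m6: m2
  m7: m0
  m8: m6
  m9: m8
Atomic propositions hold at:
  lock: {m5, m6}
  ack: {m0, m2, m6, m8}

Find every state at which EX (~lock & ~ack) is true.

Sat(~lock) = {m0, m1, m2, m3, m4, m7, m8, m9}
Sat(~ack) = {m1, m3, m4, m5, m7, m9}
Sat(~lock & ~ack) = {m1, m3, m4, m7, m9}
Sat(EX (~lock & ~ack)) = {s : some successor in {m1, m3, m4, m7, m9}} = {m0, m1, m2, m4, m5}

{m0, m1, m2, m4, m5}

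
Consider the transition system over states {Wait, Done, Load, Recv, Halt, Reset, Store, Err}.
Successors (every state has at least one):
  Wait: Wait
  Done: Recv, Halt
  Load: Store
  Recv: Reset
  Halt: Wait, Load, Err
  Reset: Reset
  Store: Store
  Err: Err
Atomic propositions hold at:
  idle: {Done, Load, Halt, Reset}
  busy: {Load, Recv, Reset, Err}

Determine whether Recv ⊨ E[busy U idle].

Yes

E[busy U idle]: least fixpoint, start Z0 = Sat(idle) = {Done, Load, Halt, Reset}, add states in Sat(busy) with some successor in Z. Z1 = {Done, Load, Recv, Halt, Reset}; fixed.
Sat(E[busy U idle]) = {Done, Load, Recv, Halt, Reset}
Recv ∈ Sat(E[busy U idle]) = {Done, Load, Recv, Halt, Reset}, so the formula holds at Recv.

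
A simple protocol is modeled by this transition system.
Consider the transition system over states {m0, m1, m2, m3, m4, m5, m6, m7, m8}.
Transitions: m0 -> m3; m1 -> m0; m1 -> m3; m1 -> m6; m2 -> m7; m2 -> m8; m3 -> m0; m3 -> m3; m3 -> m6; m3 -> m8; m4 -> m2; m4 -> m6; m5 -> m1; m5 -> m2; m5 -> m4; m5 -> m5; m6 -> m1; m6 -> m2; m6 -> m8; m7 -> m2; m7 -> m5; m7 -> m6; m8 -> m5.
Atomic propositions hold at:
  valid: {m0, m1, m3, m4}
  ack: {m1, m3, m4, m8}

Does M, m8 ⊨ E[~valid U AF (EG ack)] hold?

Sat(~valid) = {m2, m5, m6, m7, m8}
EG ack: greatest fixpoint, start Z0 = {m1, m3, m4, m8}, keep only states in Sat with some successor in Z. Z1 = {m1, m3}; fixed.
Sat(EG ack) = {m1, m3}
AF (EG ack): least fixpoint, start Z0 = {m1, m3}, add states with every successor in Z. Z1 = {m0, m1, m3}; fixed.
Sat(AF (EG ack)) = {m0, m1, m3}
E[~valid U AF (EG ack)]: least fixpoint, start Z0 = Sat(AF (EG ack)) = {m0, m1, m3}, add states in Sat(~valid) with some successor in Z. Z1 = {m0, m1, m3, m5, m6}; Z2 = {m0, m1, m3, m5, m6, m7, m8}; Z3 = {m0, m1, m2, m3, m5, m6, m7, m8}; fixed.
Sat(E[~valid U AF (EG ack)]) = {m0, m1, m2, m3, m5, m6, m7, m8}
m8 ∈ Sat(E[~valid U AF (EG ack)]) = {m0, m1, m2, m3, m5, m6, m7, m8}, so the formula holds at m8.

Yes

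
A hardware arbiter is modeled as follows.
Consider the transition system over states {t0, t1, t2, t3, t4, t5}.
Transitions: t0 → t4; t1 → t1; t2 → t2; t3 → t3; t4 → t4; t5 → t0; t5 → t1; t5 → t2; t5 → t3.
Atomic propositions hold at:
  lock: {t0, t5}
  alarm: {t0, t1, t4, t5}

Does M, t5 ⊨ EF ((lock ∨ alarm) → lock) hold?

Sat(lock ∨ alarm) = {t0, t1, t4, t5}
Sat((lock ∨ alarm) → lock) = {t0, t2, t3, t5}
EF ((lock ∨ alarm) → lock): least fixpoint, start Z0 = {t0, t2, t3, t5}, add states with some successor in Z. Already a fixed point.
Sat(EF ((lock ∨ alarm) → lock)) = {t0, t2, t3, t5}
t5 ∈ Sat(EF ((lock ∨ alarm) → lock)) = {t0, t2, t3, t5}, so the formula holds at t5.

Yes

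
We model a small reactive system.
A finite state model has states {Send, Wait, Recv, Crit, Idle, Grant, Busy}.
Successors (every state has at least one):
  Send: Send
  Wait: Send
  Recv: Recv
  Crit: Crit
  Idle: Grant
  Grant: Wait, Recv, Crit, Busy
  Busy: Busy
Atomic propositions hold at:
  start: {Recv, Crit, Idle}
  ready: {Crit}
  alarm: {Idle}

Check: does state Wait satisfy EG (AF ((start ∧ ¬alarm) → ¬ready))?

Sat(¬alarm) = {Send, Wait, Recv, Crit, Grant, Busy}
Sat(start ∧ ¬alarm) = {Recv, Crit}
Sat(¬ready) = {Send, Wait, Recv, Idle, Grant, Busy}
Sat((start ∧ ¬alarm) → ¬ready) = {Send, Wait, Recv, Idle, Grant, Busy}
AF ((start ∧ ¬alarm) → ¬ready): least fixpoint, start Z0 = {Send, Wait, Recv, Idle, Grant, Busy}, add states with every successor in Z. Already a fixed point.
Sat(AF ((start ∧ ¬alarm) → ¬ready)) = {Send, Wait, Recv, Idle, Grant, Busy}
EG (AF ((start ∧ ¬alarm) → ¬ready)): greatest fixpoint, start Z0 = {Send, Wait, Recv, Idle, Grant, Busy}, keep only states in Sat with some successor in Z. Already a fixed point.
Sat(EG (AF ((start ∧ ¬alarm) → ¬ready))) = {Send, Wait, Recv, Idle, Grant, Busy}
Wait ∈ Sat(EG (AF ((start ∧ ¬alarm) → ¬ready))) = {Send, Wait, Recv, Idle, Grant, Busy}, so the formula holds at Wait.

Yes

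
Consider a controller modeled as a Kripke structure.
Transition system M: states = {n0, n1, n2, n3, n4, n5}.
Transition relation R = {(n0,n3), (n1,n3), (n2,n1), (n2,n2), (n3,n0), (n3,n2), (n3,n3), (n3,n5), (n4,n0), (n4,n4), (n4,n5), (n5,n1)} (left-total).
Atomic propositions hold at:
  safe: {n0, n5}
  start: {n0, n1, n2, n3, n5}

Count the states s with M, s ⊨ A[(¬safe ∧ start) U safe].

2

Sat(¬safe) = {n1, n2, n3, n4}
Sat(¬safe ∧ start) = {n1, n2, n3}
A[(¬safe ∧ start) U safe]: least fixpoint, start Z0 = Sat(safe) = {n0, n5}, add states in Sat(¬safe ∧ start) with every successor in Z. Already a fixed point.
Sat(A[(¬safe ∧ start) U safe]) = {n0, n5}
|Sat(A[(¬safe ∧ start) U safe])| = |{n0, n5}| = 2.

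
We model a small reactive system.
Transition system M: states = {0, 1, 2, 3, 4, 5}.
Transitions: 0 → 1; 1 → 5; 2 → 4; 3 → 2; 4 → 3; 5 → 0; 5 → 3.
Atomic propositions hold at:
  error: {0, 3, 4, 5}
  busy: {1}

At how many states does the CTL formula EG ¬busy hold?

Sat(¬busy) = {0, 2, 3, 4, 5}
EG ¬busy: greatest fixpoint, start Z0 = {0, 2, 3, 4, 5}, keep only states in Sat with some successor in Z. Z1 = {2, 3, 4, 5}; fixed.
Sat(EG ¬busy) = {2, 3, 4, 5}
|Sat(EG ¬busy)| = |{2, 3, 4, 5}| = 4.

4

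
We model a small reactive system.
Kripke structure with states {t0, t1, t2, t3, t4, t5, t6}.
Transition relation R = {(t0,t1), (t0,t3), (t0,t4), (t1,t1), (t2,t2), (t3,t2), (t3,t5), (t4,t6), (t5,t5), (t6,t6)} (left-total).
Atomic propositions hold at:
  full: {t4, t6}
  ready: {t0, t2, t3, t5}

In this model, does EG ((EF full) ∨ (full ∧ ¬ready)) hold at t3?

EF full: least fixpoint, start Z0 = {t4, t6}, add states with some successor in Z. Z1 = {t0, t4, t6}; fixed.
Sat(EF full) = {t0, t4, t6}
Sat(¬ready) = {t1, t4, t6}
Sat(full ∧ ¬ready) = {t4, t6}
Sat((EF full) ∨ (full ∧ ¬ready)) = {t0, t4, t6}
EG ((EF full) ∨ (full ∧ ¬ready)): greatest fixpoint, start Z0 = {t0, t4, t6}, keep only states in Sat with some successor in Z. Already a fixed point.
Sat(EG ((EF full) ∨ (full ∧ ¬ready))) = {t0, t4, t6}
t3 ∉ Sat(EG ((EF full) ∨ (full ∧ ¬ready))) = {t0, t4, t6}, so the formula does not hold at t3.

No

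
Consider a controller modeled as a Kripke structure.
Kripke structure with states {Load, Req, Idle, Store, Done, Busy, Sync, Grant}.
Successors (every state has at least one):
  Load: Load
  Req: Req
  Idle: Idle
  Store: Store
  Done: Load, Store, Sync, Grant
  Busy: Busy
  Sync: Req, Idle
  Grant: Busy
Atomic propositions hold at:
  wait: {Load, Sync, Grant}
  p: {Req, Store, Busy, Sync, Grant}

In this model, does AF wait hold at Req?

AF wait: least fixpoint, start Z0 = {Load, Sync, Grant}, add states with every successor in Z. Already a fixed point.
Sat(AF wait) = {Load, Sync, Grant}
Req ∉ Sat(AF wait) = {Load, Sync, Grant}, so the formula does not hold at Req.

No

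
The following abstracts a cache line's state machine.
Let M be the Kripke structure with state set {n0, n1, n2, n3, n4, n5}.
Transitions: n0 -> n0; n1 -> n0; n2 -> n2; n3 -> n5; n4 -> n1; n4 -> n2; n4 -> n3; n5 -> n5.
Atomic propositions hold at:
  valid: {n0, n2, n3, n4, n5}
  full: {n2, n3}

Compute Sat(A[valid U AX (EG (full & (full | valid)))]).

{n2}

Sat(full | valid) = {n0, n2, n3, n4, n5}
Sat(full & (full | valid)) = {n2, n3}
EG (full & (full | valid)): greatest fixpoint, start Z0 = {n2, n3}, keep only states in Sat with some successor in Z. Z1 = {n2}; fixed.
Sat(EG (full & (full | valid))) = {n2}
Sat(AX (EG (full & (full | valid)))) = {s : every successor in {n2}} = {n2}
A[valid U AX (EG (full & (full | valid)))]: least fixpoint, start Z0 = Sat(AX (EG (full & (full | valid)))) = {n2}, add states in Sat(valid) with every successor in Z. Already a fixed point.
Sat(A[valid U AX (EG (full & (full | valid)))]) = {n2}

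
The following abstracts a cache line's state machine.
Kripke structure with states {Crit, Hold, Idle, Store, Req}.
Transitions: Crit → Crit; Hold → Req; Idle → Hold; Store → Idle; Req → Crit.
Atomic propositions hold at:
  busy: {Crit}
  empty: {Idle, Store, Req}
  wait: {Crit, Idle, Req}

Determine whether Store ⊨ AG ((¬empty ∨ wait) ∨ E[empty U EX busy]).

Sat(¬empty) = {Crit, Hold}
Sat(¬empty ∨ wait) = {Crit, Hold, Idle, Req}
Sat(EX busy) = {s : some successor in {Crit}} = {Crit, Req}
E[empty U EX busy]: least fixpoint, start Z0 = Sat(EX busy) = {Crit, Req}, add states in Sat(empty) with some successor in Z. Already a fixed point.
Sat(E[empty U EX busy]) = {Crit, Req}
Sat((¬empty ∨ wait) ∨ E[empty U EX busy]) = {Crit, Hold, Idle, Req}
AG ((¬empty ∨ wait) ∨ E[empty U EX busy]): greatest fixpoint, start Z0 = {Crit, Hold, Idle, Req}, keep only states in Sat with every successor in Z. Already a fixed point.
Sat(AG ((¬empty ∨ wait) ∨ E[empty U EX busy])) = {Crit, Hold, Idle, Req}
Store ∉ Sat(AG ((¬empty ∨ wait) ∨ E[empty U EX busy])) = {Crit, Hold, Idle, Req}, so the formula does not hold at Store.

No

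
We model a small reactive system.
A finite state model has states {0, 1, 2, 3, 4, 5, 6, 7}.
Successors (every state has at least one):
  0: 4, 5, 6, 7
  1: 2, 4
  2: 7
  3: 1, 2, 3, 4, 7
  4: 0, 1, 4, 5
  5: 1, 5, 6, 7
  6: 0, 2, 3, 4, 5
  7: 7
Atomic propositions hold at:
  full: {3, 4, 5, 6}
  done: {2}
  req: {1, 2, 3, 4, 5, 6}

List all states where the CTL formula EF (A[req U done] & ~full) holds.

A[req U done]: least fixpoint, start Z0 = Sat(done) = {2}, add states in Sat(req) with every successor in Z. Already a fixed point.
Sat(A[req U done]) = {2}
Sat(~full) = {0, 1, 2, 7}
Sat(A[req U done] & ~full) = {2}
EF (A[req U done] & ~full): least fixpoint, start Z0 = {2}, add states with some successor in Z. Z1 = {1, 2, 3, 6}; Z2 = {0, 1, 2, 3, 4, 5, 6}; fixed.
Sat(EF (A[req U done] & ~full)) = {0, 1, 2, 3, 4, 5, 6}

{0, 1, 2, 3, 4, 5, 6}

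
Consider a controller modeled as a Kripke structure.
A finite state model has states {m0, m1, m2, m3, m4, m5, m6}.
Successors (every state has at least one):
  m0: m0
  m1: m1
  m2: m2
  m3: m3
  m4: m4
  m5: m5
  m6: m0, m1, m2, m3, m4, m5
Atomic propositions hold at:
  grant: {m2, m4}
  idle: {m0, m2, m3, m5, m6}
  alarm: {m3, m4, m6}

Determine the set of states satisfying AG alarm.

AG alarm: greatest fixpoint, start Z0 = {m3, m4, m6}, keep only states in Sat with every successor in Z. Z1 = {m3, m4}; fixed.
Sat(AG alarm) = {m3, m4}

{m3, m4}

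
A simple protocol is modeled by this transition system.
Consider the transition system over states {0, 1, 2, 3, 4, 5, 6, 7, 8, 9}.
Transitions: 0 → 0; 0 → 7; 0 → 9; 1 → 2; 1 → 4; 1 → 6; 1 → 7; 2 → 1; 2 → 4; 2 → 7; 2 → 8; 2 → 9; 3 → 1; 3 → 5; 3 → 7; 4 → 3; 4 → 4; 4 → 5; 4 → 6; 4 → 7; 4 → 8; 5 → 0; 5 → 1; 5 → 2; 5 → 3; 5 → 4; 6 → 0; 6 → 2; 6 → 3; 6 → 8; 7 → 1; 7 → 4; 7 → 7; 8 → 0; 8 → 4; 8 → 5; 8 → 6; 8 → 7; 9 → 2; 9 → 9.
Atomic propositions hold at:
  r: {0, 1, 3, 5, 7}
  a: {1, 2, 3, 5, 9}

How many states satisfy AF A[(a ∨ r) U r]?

5

Sat(a ∨ r) = {0, 1, 2, 3, 5, 7, 9}
A[(a ∨ r) U r]: least fixpoint, start Z0 = Sat(r) = {0, 1, 3, 5, 7}, add states in Sat(a ∨ r) with every successor in Z. Already a fixed point.
Sat(A[(a ∨ r) U r]) = {0, 1, 3, 5, 7}
AF A[(a ∨ r) U r]: least fixpoint, start Z0 = {0, 1, 3, 5, 7}, add states with every successor in Z. Already a fixed point.
Sat(AF A[(a ∨ r) U r]) = {0, 1, 3, 5, 7}
|Sat(AF A[(a ∨ r) U r])| = |{0, 1, 3, 5, 7}| = 5.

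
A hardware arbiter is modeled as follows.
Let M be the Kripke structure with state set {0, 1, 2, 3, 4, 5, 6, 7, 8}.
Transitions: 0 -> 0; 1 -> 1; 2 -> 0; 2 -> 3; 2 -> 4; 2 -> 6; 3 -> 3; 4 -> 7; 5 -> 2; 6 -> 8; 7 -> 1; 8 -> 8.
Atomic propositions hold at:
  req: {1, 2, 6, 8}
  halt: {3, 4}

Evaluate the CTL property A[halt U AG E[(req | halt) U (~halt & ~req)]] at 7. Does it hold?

No

Sat(req | halt) = {1, 2, 3, 4, 6, 8}
Sat(~halt) = {0, 1, 2, 5, 6, 7, 8}
Sat(~req) = {0, 3, 4, 5, 7}
Sat(~halt & ~req) = {0, 5, 7}
E[(req | halt) U (~halt & ~req)]: least fixpoint, start Z0 = Sat((~halt & ~req)) = {0, 5, 7}, add states in Sat(req | halt) with some successor in Z. Z1 = {0, 2, 4, 5, 7}; fixed.
Sat(E[(req | halt) U (~halt & ~req)]) = {0, 2, 4, 5, 7}
AG E[(req | halt) U (~halt & ~req)]: greatest fixpoint, start Z0 = {0, 2, 4, 5, 7}, keep only states in Sat with every successor in Z. Z1 = {0, 4, 5}; Z2 = {0}; fixed.
Sat(AG E[(req | halt) U (~halt & ~req)]) = {0}
A[halt U AG E[(req | halt) U (~halt & ~req)]]: least fixpoint, start Z0 = Sat(AG E[(req | halt) U (~halt & ~req)]) = {0}, add states in Sat(halt) with every successor in Z. Already a fixed point.
Sat(A[halt U AG E[(req | halt) U (~halt & ~req)]]) = {0}
7 ∉ Sat(A[halt U AG E[(req | halt) U (~halt & ~req)]]) = {0}, so the formula does not hold at 7.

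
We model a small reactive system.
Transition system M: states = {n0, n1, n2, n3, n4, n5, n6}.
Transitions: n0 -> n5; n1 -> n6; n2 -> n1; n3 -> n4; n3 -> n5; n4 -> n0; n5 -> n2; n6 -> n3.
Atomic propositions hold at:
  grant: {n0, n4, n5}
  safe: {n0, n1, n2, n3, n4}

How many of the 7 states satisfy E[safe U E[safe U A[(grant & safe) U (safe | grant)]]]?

6

Sat(grant & safe) = {n0, n4}
Sat(safe | grant) = {n0, n1, n2, n3, n4, n5}
A[(grant & safe) U (safe | grant)]: least fixpoint, start Z0 = Sat((safe | grant)) = {n0, n1, n2, n3, n4, n5}, add states in Sat(grant & safe) with every successor in Z. Already a fixed point.
Sat(A[(grant & safe) U (safe | grant)]) = {n0, n1, n2, n3, n4, n5}
E[safe U A[(grant & safe) U (safe | grant)]]: least fixpoint, start Z0 = Sat(A[(grant & safe) U (safe | grant)]) = {n0, n1, n2, n3, n4, n5}, add states in Sat(safe) with some successor in Z. Already a fixed point.
Sat(E[safe U A[(grant & safe) U (safe | grant)]]) = {n0, n1, n2, n3, n4, n5}
E[safe U E[safe U A[(grant & safe) U (safe | grant)]]]: least fixpoint, start Z0 = Sat(E[safe U A[(grant & safe) U (safe | grant)]]) = {n0, n1, n2, n3, n4, n5}, add states in Sat(safe) with some successor in Z. Already a fixed point.
Sat(E[safe U E[safe U A[(grant & safe) U (safe | grant)]]]) = {n0, n1, n2, n3, n4, n5}
|Sat(E[safe U E[safe U A[(grant & safe) U (safe | grant)]]])| = |{n0, n1, n2, n3, n4, n5}| = 6.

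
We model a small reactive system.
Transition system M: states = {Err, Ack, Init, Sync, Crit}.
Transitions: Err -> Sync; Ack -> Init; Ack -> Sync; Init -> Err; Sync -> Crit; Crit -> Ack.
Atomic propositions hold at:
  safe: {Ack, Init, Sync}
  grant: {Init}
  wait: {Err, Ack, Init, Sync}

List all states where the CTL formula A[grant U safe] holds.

A[grant U safe]: least fixpoint, start Z0 = Sat(safe) = {Ack, Init, Sync}, add states in Sat(grant) with every successor in Z. Already a fixed point.
Sat(A[grant U safe]) = {Ack, Init, Sync}

{Ack, Init, Sync}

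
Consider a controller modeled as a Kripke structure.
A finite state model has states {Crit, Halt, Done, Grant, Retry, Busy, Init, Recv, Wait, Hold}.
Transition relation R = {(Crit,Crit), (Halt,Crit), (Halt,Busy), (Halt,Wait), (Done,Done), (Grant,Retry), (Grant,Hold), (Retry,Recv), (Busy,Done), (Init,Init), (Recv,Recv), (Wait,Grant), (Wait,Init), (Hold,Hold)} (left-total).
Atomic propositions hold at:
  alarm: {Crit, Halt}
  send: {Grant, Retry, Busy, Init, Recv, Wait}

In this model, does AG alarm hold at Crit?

AG alarm: greatest fixpoint, start Z0 = {Crit, Halt}, keep only states in Sat with every successor in Z. Z1 = {Crit}; fixed.
Sat(AG alarm) = {Crit}
Crit ∈ Sat(AG alarm) = {Crit}, so the formula holds at Crit.

Yes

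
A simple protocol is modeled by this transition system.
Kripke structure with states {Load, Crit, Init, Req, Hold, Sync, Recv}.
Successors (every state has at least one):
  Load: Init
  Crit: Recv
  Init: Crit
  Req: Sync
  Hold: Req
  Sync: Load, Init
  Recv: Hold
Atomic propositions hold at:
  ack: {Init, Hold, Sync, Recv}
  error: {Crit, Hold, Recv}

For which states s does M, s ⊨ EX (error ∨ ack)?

{Load, Crit, Init, Req, Sync, Recv}

Sat(error ∨ ack) = {Crit, Init, Hold, Sync, Recv}
Sat(EX (error ∨ ack)) = {s : some successor in {Crit, Init, Hold, Sync, Recv}} = {Load, Crit, Init, Req, Sync, Recv}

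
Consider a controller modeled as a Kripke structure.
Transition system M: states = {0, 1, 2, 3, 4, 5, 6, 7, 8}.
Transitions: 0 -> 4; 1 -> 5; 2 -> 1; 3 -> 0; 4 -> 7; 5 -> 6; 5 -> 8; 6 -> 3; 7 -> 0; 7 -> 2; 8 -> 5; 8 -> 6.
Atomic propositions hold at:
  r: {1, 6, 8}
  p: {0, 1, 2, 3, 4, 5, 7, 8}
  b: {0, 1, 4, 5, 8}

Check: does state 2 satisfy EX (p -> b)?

Sat(p -> b) = {0, 1, 4, 5, 6, 8}
Sat(EX (p -> b)) = {s : some successor in {0, 1, 4, 5, 6, 8}} = {0, 1, 2, 3, 5, 7, 8}
2 ∈ Sat(EX (p -> b)) = {0, 1, 2, 3, 5, 7, 8}, so the formula holds at 2.

Yes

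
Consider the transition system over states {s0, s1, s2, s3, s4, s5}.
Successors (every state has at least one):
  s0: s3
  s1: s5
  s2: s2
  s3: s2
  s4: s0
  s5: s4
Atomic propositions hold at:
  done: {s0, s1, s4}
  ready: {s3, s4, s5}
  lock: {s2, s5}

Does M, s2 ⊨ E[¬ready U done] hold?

No

Sat(¬ready) = {s0, s1, s2}
E[¬ready U done]: least fixpoint, start Z0 = Sat(done) = {s0, s1, s4}, add states in Sat(¬ready) with some successor in Z. Already a fixed point.
Sat(E[¬ready U done]) = {s0, s1, s4}
s2 ∉ Sat(E[¬ready U done]) = {s0, s1, s4}, so the formula does not hold at s2.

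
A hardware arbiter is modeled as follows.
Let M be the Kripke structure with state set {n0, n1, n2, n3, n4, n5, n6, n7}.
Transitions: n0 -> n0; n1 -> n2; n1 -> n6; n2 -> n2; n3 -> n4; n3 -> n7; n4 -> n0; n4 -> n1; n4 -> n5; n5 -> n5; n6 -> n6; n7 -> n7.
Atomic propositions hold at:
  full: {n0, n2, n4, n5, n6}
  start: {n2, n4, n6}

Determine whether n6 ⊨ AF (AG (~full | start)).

Sat(~full) = {n1, n3, n7}
Sat(~full | start) = {n1, n2, n3, n4, n6, n7}
AG (~full | start): greatest fixpoint, start Z0 = {n1, n2, n3, n4, n6, n7}, keep only states in Sat with every successor in Z. Z1 = {n1, n2, n3, n6, n7}; Z2 = {n1, n2, n6, n7}; fixed.
Sat(AG (~full | start)) = {n1, n2, n6, n7}
AF (AG (~full | start)): least fixpoint, start Z0 = {n1, n2, n6, n7}, add states with every successor in Z. Already a fixed point.
Sat(AF (AG (~full | start))) = {n1, n2, n6, n7}
n6 ∈ Sat(AF (AG (~full | start))) = {n1, n2, n6, n7}, so the formula holds at n6.

Yes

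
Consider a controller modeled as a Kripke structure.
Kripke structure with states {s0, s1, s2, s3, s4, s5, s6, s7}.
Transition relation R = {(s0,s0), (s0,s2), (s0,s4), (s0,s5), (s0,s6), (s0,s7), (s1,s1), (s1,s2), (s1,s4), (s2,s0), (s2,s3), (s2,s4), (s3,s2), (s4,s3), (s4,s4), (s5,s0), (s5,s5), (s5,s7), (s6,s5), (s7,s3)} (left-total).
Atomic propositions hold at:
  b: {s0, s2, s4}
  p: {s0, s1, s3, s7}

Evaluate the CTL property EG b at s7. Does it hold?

EG b: greatest fixpoint, start Z0 = {s0, s2, s4}, keep only states in Sat with some successor in Z. Already a fixed point.
Sat(EG b) = {s0, s2, s4}
s7 ∉ Sat(EG b) = {s0, s2, s4}, so the formula does not hold at s7.

No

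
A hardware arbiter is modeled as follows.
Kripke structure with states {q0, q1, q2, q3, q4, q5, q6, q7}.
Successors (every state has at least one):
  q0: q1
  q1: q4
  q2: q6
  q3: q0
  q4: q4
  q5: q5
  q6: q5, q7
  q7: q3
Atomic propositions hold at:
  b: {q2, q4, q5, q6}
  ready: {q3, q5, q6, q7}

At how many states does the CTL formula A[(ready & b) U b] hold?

4

Sat(ready & b) = {q5, q6}
A[(ready & b) U b]: least fixpoint, start Z0 = Sat(b) = {q2, q4, q5, q6}, add states in Sat(ready & b) with every successor in Z. Already a fixed point.
Sat(A[(ready & b) U b]) = {q2, q4, q5, q6}
|Sat(A[(ready & b) U b])| = |{q2, q4, q5, q6}| = 4.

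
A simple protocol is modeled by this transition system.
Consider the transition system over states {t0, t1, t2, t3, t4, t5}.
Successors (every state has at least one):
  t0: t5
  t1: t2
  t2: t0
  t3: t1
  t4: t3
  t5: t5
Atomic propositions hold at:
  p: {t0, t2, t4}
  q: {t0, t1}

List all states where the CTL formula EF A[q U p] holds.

{t0, t1, t2, t3, t4}

A[q U p]: least fixpoint, start Z0 = Sat(p) = {t0, t2, t4}, add states in Sat(q) with every successor in Z. Z1 = {t0, t1, t2, t4}; fixed.
Sat(A[q U p]) = {t0, t1, t2, t4}
EF A[q U p]: least fixpoint, start Z0 = {t0, t1, t2, t4}, add states with some successor in Z. Z1 = {t0, t1, t2, t3, t4}; fixed.
Sat(EF A[q U p]) = {t0, t1, t2, t3, t4}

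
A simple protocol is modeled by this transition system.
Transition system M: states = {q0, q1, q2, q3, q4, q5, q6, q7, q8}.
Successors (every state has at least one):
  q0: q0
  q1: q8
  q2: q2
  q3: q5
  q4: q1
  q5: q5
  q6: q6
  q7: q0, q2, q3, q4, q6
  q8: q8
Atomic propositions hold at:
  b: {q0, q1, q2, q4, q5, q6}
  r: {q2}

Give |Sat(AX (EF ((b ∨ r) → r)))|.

Sat(b ∨ r) = {q0, q1, q2, q4, q5, q6}
Sat((b ∨ r) → r) = {q2, q3, q7, q8}
EF ((b ∨ r) → r): least fixpoint, start Z0 = {q2, q3, q7, q8}, add states with some successor in Z. Z1 = {q1, q2, q3, q7, q8}; Z2 = {q1, q2, q3, q4, q7, q8}; fixed.
Sat(EF ((b ∨ r) → r)) = {q1, q2, q3, q4, q7, q8}
Sat(AX (EF ((b ∨ r) → r))) = {s : every successor in {q1, q2, q3, q4, q7, q8}} = {q1, q2, q4, q8}
|Sat(AX (EF ((b ∨ r) → r)))| = |{q1, q2, q4, q8}| = 4.

4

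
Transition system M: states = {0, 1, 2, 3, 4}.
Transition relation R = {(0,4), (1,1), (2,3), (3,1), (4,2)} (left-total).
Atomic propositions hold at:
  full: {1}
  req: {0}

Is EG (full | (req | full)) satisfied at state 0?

No

Sat(req | full) = {0, 1}
Sat(full | (req | full)) = {0, 1}
EG (full | (req | full)): greatest fixpoint, start Z0 = {0, 1}, keep only states in Sat with some successor in Z. Z1 = {1}; fixed.
Sat(EG (full | (req | full))) = {1}
0 ∉ Sat(EG (full | (req | full))) = {1}, so the formula does not hold at 0.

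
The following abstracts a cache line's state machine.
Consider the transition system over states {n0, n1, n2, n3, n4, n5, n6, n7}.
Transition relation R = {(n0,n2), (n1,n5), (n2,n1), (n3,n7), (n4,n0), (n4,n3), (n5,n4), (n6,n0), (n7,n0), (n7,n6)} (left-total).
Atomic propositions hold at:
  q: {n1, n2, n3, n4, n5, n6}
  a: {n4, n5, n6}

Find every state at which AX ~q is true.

{n3, n6}

Sat(~q) = {n0, n7}
Sat(AX ~q) = {s : every successor in {n0, n7}} = {n3, n6}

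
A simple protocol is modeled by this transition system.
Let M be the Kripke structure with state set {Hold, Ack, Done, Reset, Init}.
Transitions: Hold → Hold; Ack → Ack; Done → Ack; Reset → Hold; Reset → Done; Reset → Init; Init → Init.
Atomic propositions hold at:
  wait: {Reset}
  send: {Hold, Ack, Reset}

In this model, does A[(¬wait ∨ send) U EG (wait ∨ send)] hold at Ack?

Sat(¬wait) = {Hold, Ack, Done, Init}
Sat(¬wait ∨ send) = {Hold, Ack, Done, Reset, Init}
Sat(wait ∨ send) = {Hold, Ack, Reset}
EG (wait ∨ send): greatest fixpoint, start Z0 = {Hold, Ack, Reset}, keep only states in Sat with some successor in Z. Already a fixed point.
Sat(EG (wait ∨ send)) = {Hold, Ack, Reset}
A[(¬wait ∨ send) U EG (wait ∨ send)]: least fixpoint, start Z0 = Sat(EG (wait ∨ send)) = {Hold, Ack, Reset}, add states in Sat(¬wait ∨ send) with every successor in Z. Z1 = {Hold, Ack, Done, Reset}; fixed.
Sat(A[(¬wait ∨ send) U EG (wait ∨ send)]) = {Hold, Ack, Done, Reset}
Ack ∈ Sat(A[(¬wait ∨ send) U EG (wait ∨ send)]) = {Hold, Ack, Done, Reset}, so the formula holds at Ack.

Yes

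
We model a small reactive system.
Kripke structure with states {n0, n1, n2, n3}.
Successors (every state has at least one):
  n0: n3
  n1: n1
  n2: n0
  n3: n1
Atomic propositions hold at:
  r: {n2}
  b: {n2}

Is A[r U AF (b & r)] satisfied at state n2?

Sat(b & r) = {n2}
AF (b & r): least fixpoint, start Z0 = {n2}, add states with every successor in Z. Already a fixed point.
Sat(AF (b & r)) = {n2}
A[r U AF (b & r)]: least fixpoint, start Z0 = Sat(AF (b & r)) = {n2}, add states in Sat(r) with every successor in Z. Already a fixed point.
Sat(A[r U AF (b & r)]) = {n2}
n2 ∈ Sat(A[r U AF (b & r)]) = {n2}, so the formula holds at n2.

Yes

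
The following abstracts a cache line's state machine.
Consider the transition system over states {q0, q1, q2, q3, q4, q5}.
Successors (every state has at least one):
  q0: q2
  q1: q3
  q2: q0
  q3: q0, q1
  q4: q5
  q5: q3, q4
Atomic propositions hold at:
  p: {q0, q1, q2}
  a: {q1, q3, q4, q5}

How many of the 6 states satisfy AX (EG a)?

3

EG a: greatest fixpoint, start Z0 = {q1, q3, q4, q5}, keep only states in Sat with some successor in Z. Already a fixed point.
Sat(EG a) = {q1, q3, q4, q5}
Sat(AX (EG a)) = {s : every successor in {q1, q3, q4, q5}} = {q1, q4, q5}
|Sat(AX (EG a))| = |{q1, q4, q5}| = 3.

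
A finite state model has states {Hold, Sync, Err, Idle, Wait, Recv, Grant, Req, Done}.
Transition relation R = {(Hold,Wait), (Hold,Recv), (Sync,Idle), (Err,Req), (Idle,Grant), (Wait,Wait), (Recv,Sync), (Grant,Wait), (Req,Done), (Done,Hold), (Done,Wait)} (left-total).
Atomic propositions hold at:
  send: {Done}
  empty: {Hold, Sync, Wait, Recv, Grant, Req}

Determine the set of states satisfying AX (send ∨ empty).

{Hold, Err, Idle, Wait, Recv, Grant, Req, Done}

Sat(send ∨ empty) = {Hold, Sync, Wait, Recv, Grant, Req, Done}
Sat(AX (send ∨ empty)) = {s : every successor in {Hold, Sync, Wait, Recv, Grant, Req, Done}} = {Hold, Err, Idle, Wait, Recv, Grant, Req, Done}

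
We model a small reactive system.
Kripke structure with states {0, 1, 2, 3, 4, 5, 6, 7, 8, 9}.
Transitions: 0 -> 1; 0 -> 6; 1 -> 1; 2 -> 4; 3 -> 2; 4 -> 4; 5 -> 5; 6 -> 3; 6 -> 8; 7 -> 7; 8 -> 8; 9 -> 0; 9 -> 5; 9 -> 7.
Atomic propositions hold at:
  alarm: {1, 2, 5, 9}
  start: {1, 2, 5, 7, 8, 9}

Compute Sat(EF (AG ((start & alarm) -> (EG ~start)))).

{0, 2, 3, 4, 6, 7, 8, 9}

Sat(start & alarm) = {1, 2, 5, 9}
Sat(~start) = {0, 3, 4, 6}
EG ~start: greatest fixpoint, start Z0 = {0, 3, 4, 6}, keep only states in Sat with some successor in Z. Z1 = {0, 4, 6}; Z2 = {0, 4}; Z3 = {4}; fixed.
Sat(EG ~start) = {4}
Sat((start & alarm) -> (EG ~start)) = {0, 3, 4, 6, 7, 8}
AG ((start & alarm) -> (EG ~start)): greatest fixpoint, start Z0 = {0, 3, 4, 6, 7, 8}, keep only states in Sat with every successor in Z. Z1 = {4, 6, 7, 8}; Z2 = {4, 7, 8}; fixed.
Sat(AG ((start & alarm) -> (EG ~start))) = {4, 7, 8}
EF (AG ((start & alarm) -> (EG ~start))): least fixpoint, start Z0 = {4, 7, 8}, add states with some successor in Z. Z1 = {2, 4, 6, 7, 8, 9}; Z2 = {0, 2, 3, 4, 6, 7, 8, 9}; fixed.
Sat(EF (AG ((start & alarm) -> (EG ~start)))) = {0, 2, 3, 4, 6, 7, 8, 9}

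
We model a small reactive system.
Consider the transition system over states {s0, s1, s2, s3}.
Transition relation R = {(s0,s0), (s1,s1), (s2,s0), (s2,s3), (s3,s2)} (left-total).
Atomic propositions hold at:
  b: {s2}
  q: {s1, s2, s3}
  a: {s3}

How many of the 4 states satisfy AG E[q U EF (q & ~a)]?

Sat(~a) = {s0, s1, s2}
Sat(q & ~a) = {s1, s2}
EF (q & ~a): least fixpoint, start Z0 = {s1, s2}, add states with some successor in Z. Z1 = {s1, s2, s3}; fixed.
Sat(EF (q & ~a)) = {s1, s2, s3}
E[q U EF (q & ~a)]: least fixpoint, start Z0 = Sat(EF (q & ~a)) = {s1, s2, s3}, add states in Sat(q) with some successor in Z. Already a fixed point.
Sat(E[q U EF (q & ~a)]) = {s1, s2, s3}
AG E[q U EF (q & ~a)]: greatest fixpoint, start Z0 = {s1, s2, s3}, keep only states in Sat with every successor in Z. Z1 = {s1, s3}; Z2 = {s1}; fixed.
Sat(AG E[q U EF (q & ~a)]) = {s1}
|Sat(AG E[q U EF (q & ~a)])| = |{s1}| = 1.

1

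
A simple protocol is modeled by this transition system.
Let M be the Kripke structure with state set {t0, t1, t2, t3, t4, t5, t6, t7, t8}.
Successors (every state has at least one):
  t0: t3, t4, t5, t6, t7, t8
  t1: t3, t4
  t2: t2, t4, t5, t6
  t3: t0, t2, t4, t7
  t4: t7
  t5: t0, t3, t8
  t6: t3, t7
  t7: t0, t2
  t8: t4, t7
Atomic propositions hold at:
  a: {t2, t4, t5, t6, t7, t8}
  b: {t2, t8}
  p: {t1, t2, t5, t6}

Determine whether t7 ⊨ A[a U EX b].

Yes

Sat(EX b) = {s : some successor in {t2, t8}} = {t0, t2, t3, t5, t7}
A[a U EX b]: least fixpoint, start Z0 = Sat(EX b) = {t0, t2, t3, t5, t7}, add states in Sat(a) with every successor in Z. Z1 = {t0, t2, t3, t4, t5, t6, t7}; Z2 = {t0, t2, t3, t4, t5, t6, t7, t8}; fixed.
Sat(A[a U EX b]) = {t0, t2, t3, t4, t5, t6, t7, t8}
t7 ∈ Sat(A[a U EX b]) = {t0, t2, t3, t4, t5, t6, t7, t8}, so the formula holds at t7.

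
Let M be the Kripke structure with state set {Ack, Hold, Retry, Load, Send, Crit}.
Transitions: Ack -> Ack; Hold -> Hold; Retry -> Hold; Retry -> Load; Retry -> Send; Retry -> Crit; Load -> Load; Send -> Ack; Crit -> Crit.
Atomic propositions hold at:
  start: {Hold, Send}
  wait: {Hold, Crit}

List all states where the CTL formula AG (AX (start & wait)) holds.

{Hold}

Sat(start & wait) = {Hold}
Sat(AX (start & wait)) = {s : every successor in {Hold}} = {Hold}
AG (AX (start & wait)): greatest fixpoint, start Z0 = {Hold}, keep only states in Sat with every successor in Z. Already a fixed point.
Sat(AG (AX (start & wait))) = {Hold}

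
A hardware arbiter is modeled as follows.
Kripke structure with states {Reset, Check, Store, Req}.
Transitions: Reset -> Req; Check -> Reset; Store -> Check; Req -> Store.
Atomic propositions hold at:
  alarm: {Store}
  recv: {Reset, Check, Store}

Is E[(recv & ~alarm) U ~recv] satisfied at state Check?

Yes

Sat(~alarm) = {Reset, Check, Req}
Sat(recv & ~alarm) = {Reset, Check}
Sat(~recv) = {Req}
E[(recv & ~alarm) U ~recv]: least fixpoint, start Z0 = Sat(~recv) = {Req}, add states in Sat(recv & ~alarm) with some successor in Z. Z1 = {Reset, Req}; Z2 = {Reset, Check, Req}; fixed.
Sat(E[(recv & ~alarm) U ~recv]) = {Reset, Check, Req}
Check ∈ Sat(E[(recv & ~alarm) U ~recv]) = {Reset, Check, Req}, so the formula holds at Check.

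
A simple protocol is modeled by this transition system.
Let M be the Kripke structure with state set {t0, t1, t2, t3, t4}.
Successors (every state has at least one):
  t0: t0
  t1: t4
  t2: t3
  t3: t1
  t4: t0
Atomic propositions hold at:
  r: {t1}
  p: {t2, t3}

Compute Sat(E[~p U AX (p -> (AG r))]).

{t0, t1, t3, t4}

Sat(~p) = {t0, t1, t4}
AG r: greatest fixpoint, start Z0 = {t1}, keep only states in Sat with every successor in Z. Z1 = ∅; fixed.
Sat(AG r) = ∅
Sat(p -> (AG r)) = {t0, t1, t4}
Sat(AX (p -> (AG r))) = {s : every successor in {t0, t1, t4}} = {t0, t1, t3, t4}
E[~p U AX (p -> (AG r))]: least fixpoint, start Z0 = Sat(AX (p -> (AG r))) = {t0, t1, t3, t4}, add states in Sat(~p) with some successor in Z. Already a fixed point.
Sat(E[~p U AX (p -> (AG r))]) = {t0, t1, t3, t4}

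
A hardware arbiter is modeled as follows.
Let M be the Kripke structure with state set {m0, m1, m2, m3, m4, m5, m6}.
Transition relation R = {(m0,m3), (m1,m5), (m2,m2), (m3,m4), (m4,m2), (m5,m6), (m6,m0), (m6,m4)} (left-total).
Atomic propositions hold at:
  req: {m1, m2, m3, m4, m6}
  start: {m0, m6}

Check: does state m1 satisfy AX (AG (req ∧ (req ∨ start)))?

Sat(req ∨ start) = {m0, m1, m2, m3, m4, m6}
Sat(req ∧ (req ∨ start)) = {m1, m2, m3, m4, m6}
AG (req ∧ (req ∨ start)): greatest fixpoint, start Z0 = {m1, m2, m3, m4, m6}, keep only states in Sat with every successor in Z. Z1 = {m2, m3, m4}; fixed.
Sat(AG (req ∧ (req ∨ start))) = {m2, m3, m4}
Sat(AX (AG (req ∧ (req ∨ start)))) = {s : every successor in {m2, m3, m4}} = {m0, m2, m3, m4}
m1 ∉ Sat(AX (AG (req ∧ (req ∨ start)))) = {m0, m2, m3, m4}, so the formula does not hold at m1.

No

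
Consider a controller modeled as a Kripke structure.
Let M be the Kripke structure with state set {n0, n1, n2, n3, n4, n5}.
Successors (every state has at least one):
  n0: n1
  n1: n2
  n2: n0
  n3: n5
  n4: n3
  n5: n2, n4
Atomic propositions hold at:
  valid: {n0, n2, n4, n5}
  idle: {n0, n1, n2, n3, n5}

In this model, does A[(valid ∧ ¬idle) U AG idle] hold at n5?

Sat(¬idle) = {n4}
Sat(valid ∧ ¬idle) = {n4}
AG idle: greatest fixpoint, start Z0 = {n0, n1, n2, n3, n5}, keep only states in Sat with every successor in Z. Z1 = {n0, n1, n2, n3}; Z2 = {n0, n1, n2}; fixed.
Sat(AG idle) = {n0, n1, n2}
A[(valid ∧ ¬idle) U AG idle]: least fixpoint, start Z0 = Sat(AG idle) = {n0, n1, n2}, add states in Sat(valid ∧ ¬idle) with every successor in Z. Already a fixed point.
Sat(A[(valid ∧ ¬idle) U AG idle]) = {n0, n1, n2}
n5 ∉ Sat(A[(valid ∧ ¬idle) U AG idle]) = {n0, n1, n2}, so the formula does not hold at n5.

No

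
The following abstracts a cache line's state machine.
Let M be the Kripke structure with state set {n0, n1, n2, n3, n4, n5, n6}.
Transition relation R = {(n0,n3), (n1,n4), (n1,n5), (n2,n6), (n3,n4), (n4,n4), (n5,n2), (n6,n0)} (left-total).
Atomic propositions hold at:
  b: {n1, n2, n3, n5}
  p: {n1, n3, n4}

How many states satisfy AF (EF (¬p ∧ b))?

Sat(¬p) = {n0, n2, n5, n6}
Sat(¬p ∧ b) = {n2, n5}
EF (¬p ∧ b): least fixpoint, start Z0 = {n2, n5}, add states with some successor in Z. Z1 = {n1, n2, n5}; fixed.
Sat(EF (¬p ∧ b)) = {n1, n2, n5}
AF (EF (¬p ∧ b)): least fixpoint, start Z0 = {n1, n2, n5}, add states with every successor in Z. Already a fixed point.
Sat(AF (EF (¬p ∧ b))) = {n1, n2, n5}
|Sat(AF (EF (¬p ∧ b)))| = |{n1, n2, n5}| = 3.

3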